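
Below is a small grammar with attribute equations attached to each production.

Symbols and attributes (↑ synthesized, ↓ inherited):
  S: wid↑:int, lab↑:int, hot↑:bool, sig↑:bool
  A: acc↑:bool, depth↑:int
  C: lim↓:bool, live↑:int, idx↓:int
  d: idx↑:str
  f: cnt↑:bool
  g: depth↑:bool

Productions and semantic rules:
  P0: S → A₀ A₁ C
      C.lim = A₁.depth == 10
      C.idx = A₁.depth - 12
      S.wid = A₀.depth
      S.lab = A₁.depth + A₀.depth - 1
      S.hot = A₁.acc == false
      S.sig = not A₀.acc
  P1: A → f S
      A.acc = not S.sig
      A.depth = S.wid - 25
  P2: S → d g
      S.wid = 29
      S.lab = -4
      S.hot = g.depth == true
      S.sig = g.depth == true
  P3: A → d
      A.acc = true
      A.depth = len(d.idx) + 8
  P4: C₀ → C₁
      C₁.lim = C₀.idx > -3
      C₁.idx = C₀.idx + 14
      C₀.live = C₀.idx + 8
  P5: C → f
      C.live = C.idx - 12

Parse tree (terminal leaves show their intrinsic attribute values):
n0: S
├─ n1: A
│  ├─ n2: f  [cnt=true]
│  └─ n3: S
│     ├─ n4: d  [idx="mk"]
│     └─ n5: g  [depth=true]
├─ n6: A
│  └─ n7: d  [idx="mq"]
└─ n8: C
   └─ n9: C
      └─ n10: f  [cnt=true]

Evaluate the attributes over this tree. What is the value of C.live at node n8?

6

1. n2.cnt = true  [terminal]
2. n4.idx = "mk"  [terminal]
3. n5.depth = true  [terminal]
4. n3.wid = 29  [29]
5. n3.lab = -4  [-4]
6. n3.hot = true  [g.depth == true]
7. n3.sig = true  [g.depth == true]
8. n1.acc = false  [not S.sig]
9. n1.depth = 4  [S.wid - 25]
10. n7.idx = "mq"  [terminal]
11. n6.acc = true  [true]
12. n6.depth = 10  [len(d.idx) + 8]
13. n8.lim = true  [A₁.depth == 10]
14. n8.idx = -2  [A₁.depth - 12]
15. n9.lim = true  [C₀.idx > -3]
16. n9.idx = 12  [C₀.idx + 14]
17. n10.cnt = true  [terminal]
18. n9.live = 0  [C.idx - 12]
19. n8.live = 6  [C₀.idx + 8]
20. n0.wid = 4  [A₀.depth]
21. n0.lab = 13  [A₁.depth + A₀.depth - 1]
22. n0.hot = false  [A₁.acc == false]
23. n0.sig = true  [not A₀.acc]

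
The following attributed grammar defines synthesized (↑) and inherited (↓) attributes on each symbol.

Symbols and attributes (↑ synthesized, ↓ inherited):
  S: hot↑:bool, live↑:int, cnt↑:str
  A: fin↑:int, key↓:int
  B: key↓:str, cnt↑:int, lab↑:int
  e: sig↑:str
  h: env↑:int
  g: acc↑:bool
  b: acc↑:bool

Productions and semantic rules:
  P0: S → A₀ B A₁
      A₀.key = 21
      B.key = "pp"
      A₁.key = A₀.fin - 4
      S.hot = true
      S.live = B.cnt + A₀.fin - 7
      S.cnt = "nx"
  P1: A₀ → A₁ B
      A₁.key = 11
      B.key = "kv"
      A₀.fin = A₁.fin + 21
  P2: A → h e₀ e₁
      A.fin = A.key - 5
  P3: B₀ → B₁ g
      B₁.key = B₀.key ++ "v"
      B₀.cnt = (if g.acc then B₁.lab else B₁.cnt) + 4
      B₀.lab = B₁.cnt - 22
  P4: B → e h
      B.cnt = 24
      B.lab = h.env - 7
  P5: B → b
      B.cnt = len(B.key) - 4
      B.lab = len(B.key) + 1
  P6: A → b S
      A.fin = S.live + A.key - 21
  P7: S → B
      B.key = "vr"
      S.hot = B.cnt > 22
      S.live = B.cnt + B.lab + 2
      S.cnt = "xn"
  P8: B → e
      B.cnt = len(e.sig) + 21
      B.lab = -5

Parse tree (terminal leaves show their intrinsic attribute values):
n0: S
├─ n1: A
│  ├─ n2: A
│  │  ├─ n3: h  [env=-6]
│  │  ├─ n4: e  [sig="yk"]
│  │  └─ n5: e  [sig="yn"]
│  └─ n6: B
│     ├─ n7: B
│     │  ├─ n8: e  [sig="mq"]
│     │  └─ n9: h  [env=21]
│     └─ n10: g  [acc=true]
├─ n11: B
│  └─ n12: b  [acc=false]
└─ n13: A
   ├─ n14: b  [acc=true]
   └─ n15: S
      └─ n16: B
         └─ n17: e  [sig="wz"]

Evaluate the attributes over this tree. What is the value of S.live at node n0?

1. n1.key = 21  [21]
2. n2.key = 11  [11]
3. n3.env = -6  [terminal]
4. n4.sig = "yk"  [terminal]
5. n5.sig = "yn"  [terminal]
6. n2.fin = 6  [A.key - 5]
7. n6.key = "kv"  ["kv"]
8. n7.key = "kvv"  [B₀.key ++ "v"]
9. n8.sig = "mq"  [terminal]
10. n9.env = 21  [terminal]
11. n7.cnt = 24  [24]
12. n7.lab = 14  [h.env - 7]
13. n10.acc = true  [terminal]
14. n6.cnt = 18  [(if g.acc then B₁.lab else B₁.cnt) + 4]
15. n6.lab = 2  [B₁.cnt - 22]
16. n1.fin = 27  [A₁.fin + 21]
17. n11.key = "pp"  ["pp"]
18. n12.acc = false  [terminal]
19. n11.cnt = -2  [len(B.key) - 4]
20. n11.lab = 3  [len(B.key) + 1]
21. n13.key = 23  [A₀.fin - 4]
22. n14.acc = true  [terminal]
23. n16.key = "vr"  ["vr"]
24. n17.sig = "wz"  [terminal]
25. n16.cnt = 23  [len(e.sig) + 21]
26. n16.lab = -5  [-5]
27. n15.hot = true  [B.cnt > 22]
28. n15.live = 20  [B.cnt + B.lab + 2]
29. n15.cnt = "xn"  ["xn"]
30. n13.fin = 22  [S.live + A.key - 21]
31. n0.hot = true  [true]
32. n0.live = 18  [B.cnt + A₀.fin - 7]
33. n0.cnt = "nx"  ["nx"]

18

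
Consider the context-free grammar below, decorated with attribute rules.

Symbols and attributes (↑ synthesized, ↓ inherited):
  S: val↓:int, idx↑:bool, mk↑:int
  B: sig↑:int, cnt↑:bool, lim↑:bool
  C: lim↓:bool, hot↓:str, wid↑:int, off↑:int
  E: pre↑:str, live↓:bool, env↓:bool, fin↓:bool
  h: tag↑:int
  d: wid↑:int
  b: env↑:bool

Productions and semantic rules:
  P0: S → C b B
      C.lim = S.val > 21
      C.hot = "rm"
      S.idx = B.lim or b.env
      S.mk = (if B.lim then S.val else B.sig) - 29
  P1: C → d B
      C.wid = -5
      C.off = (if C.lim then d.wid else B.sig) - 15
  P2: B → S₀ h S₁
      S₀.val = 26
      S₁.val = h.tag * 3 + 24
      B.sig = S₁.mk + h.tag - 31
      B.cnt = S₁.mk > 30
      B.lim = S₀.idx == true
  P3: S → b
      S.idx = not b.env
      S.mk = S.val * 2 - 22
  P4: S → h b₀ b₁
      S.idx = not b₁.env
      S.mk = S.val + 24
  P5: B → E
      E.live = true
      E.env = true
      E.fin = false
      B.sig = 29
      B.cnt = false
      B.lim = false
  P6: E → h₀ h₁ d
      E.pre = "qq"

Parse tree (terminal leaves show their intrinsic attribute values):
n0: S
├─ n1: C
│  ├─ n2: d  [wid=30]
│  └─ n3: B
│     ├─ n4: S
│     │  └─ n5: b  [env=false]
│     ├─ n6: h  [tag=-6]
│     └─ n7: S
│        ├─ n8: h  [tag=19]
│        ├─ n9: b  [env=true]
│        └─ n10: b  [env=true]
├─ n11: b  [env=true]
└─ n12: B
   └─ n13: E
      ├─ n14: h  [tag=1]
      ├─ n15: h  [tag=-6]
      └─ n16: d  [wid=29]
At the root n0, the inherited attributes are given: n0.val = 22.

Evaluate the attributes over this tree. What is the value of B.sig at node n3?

-7

1. n0.val = 22  [given at root]
2. n1.lim = true  [S.val > 21]
3. n1.hot = "rm"  ["rm"]
4. n2.wid = 30  [terminal]
5. n4.val = 26  [26]
6. n5.env = false  [terminal]
7. n4.idx = true  [not b.env]
8. n4.mk = 30  [S.val * 2 - 22]
9. n6.tag = -6  [terminal]
10. n7.val = 6  [h.tag * 3 + 24]
11. n8.tag = 19  [terminal]
12. n9.env = true  [terminal]
13. n10.env = true  [terminal]
14. n7.idx = false  [not b₁.env]
15. n7.mk = 30  [S.val + 24]
16. n3.sig = -7  [S₁.mk + h.tag - 31]
17. n3.cnt = false  [S₁.mk > 30]
18. n3.lim = true  [S₀.idx == true]
19. n1.wid = -5  [-5]
20. n1.off = 15  [(if C.lim then d.wid else B.sig) - 15]
21. n11.env = true  [terminal]
22. n13.live = true  [true]
23. n13.env = true  [true]
24. n13.fin = false  [false]
25. n14.tag = 1  [terminal]
26. n15.tag = -6  [terminal]
27. n16.wid = 29  [terminal]
28. n13.pre = "qq"  ["qq"]
29. n12.sig = 29  [29]
30. n12.cnt = false  [false]
31. n12.lim = false  [false]
32. n0.idx = true  [B.lim or b.env]
33. n0.mk = 0  [(if B.lim then S.val else B.sig) - 29]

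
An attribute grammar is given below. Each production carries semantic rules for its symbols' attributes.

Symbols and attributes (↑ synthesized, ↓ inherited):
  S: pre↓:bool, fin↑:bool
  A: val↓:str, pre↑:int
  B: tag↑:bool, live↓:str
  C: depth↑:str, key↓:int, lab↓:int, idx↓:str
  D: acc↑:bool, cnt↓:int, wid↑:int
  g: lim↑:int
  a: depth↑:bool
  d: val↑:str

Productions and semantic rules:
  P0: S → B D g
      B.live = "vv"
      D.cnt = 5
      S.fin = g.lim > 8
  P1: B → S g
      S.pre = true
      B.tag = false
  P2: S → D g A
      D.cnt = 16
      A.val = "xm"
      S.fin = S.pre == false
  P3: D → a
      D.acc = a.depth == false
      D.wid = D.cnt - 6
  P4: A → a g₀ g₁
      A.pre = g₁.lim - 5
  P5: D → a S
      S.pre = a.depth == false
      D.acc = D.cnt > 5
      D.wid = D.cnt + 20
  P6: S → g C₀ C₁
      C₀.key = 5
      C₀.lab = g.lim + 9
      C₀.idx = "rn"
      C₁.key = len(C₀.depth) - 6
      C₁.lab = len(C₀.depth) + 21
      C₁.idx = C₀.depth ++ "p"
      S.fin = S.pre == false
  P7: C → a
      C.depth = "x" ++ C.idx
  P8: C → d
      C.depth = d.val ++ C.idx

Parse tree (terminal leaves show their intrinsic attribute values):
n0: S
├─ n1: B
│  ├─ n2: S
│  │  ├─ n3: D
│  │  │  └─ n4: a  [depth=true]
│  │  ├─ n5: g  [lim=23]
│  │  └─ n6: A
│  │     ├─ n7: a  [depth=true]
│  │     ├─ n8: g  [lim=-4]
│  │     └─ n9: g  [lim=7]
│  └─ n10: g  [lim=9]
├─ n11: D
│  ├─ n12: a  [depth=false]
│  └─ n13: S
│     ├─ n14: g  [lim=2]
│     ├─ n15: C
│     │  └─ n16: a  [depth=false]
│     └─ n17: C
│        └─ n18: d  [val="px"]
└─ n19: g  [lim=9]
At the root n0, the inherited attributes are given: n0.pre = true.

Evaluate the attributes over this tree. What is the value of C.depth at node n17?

1. n0.pre = true  [given at root]
2. n1.live = "vv"  ["vv"]
3. n2.pre = true  [true]
4. n3.cnt = 16  [16]
5. n4.depth = true  [terminal]
6. n3.acc = false  [a.depth == false]
7. n3.wid = 10  [D.cnt - 6]
8. n5.lim = 23  [terminal]
9. n6.val = "xm"  ["xm"]
10. n7.depth = true  [terminal]
11. n8.lim = -4  [terminal]
12. n9.lim = 7  [terminal]
13. n6.pre = 2  [g₁.lim - 5]
14. n2.fin = false  [S.pre == false]
15. n10.lim = 9  [terminal]
16. n1.tag = false  [false]
17. n11.cnt = 5  [5]
18. n12.depth = false  [terminal]
19. n13.pre = true  [a.depth == false]
20. n14.lim = 2  [terminal]
21. n15.key = 5  [5]
22. n15.lab = 11  [g.lim + 9]
23. n15.idx = "rn"  ["rn"]
24. n16.depth = false  [terminal]
25. n15.depth = "xrn"  ["x" ++ C.idx]
26. n17.key = -3  [len(C₀.depth) - 6]
27. n17.lab = 24  [len(C₀.depth) + 21]
28. n17.idx = "xrnp"  [C₀.depth ++ "p"]
29. n18.val = "px"  [terminal]
30. n17.depth = "pxxrnp"  [d.val ++ C.idx]
31. n13.fin = false  [S.pre == false]
32. n11.acc = false  [D.cnt > 5]
33. n11.wid = 25  [D.cnt + 20]
34. n19.lim = 9  [terminal]
35. n0.fin = true  [g.lim > 8]

"pxxrnp"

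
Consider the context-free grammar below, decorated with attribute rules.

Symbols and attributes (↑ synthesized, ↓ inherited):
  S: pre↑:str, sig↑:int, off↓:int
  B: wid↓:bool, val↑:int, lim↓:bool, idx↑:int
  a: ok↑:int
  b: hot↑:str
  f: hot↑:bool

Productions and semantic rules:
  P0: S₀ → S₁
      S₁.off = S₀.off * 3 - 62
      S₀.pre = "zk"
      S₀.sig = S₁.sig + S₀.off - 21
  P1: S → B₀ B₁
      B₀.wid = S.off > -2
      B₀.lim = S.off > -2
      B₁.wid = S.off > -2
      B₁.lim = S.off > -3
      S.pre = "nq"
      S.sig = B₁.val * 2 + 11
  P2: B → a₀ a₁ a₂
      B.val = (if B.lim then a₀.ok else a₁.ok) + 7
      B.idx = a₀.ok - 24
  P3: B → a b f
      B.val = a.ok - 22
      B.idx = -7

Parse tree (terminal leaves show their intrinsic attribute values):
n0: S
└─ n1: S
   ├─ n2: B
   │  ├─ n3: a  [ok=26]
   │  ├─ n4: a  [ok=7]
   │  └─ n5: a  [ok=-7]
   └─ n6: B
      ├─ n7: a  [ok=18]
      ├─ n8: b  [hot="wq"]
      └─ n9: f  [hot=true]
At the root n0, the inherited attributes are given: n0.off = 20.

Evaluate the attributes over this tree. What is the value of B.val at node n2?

1. n0.off = 20  [given at root]
2. n1.off = -2  [S₀.off * 3 - 62]
3. n2.wid = false  [S.off > -2]
4. n2.lim = false  [S.off > -2]
5. n3.ok = 26  [terminal]
6. n4.ok = 7  [terminal]
7. n5.ok = -7  [terminal]
8. n2.val = 14  [(if B.lim then a₀.ok else a₁.ok) + 7]
9. n2.idx = 2  [a₀.ok - 24]
10. n6.wid = false  [S.off > -2]
11. n6.lim = true  [S.off > -3]
12. n7.ok = 18  [terminal]
13. n8.hot = "wq"  [terminal]
14. n9.hot = true  [terminal]
15. n6.val = -4  [a.ok - 22]
16. n6.idx = -7  [-7]
17. n1.pre = "nq"  ["nq"]
18. n1.sig = 3  [B₁.val * 2 + 11]
19. n0.pre = "zk"  ["zk"]
20. n0.sig = 2  [S₁.sig + S₀.off - 21]

14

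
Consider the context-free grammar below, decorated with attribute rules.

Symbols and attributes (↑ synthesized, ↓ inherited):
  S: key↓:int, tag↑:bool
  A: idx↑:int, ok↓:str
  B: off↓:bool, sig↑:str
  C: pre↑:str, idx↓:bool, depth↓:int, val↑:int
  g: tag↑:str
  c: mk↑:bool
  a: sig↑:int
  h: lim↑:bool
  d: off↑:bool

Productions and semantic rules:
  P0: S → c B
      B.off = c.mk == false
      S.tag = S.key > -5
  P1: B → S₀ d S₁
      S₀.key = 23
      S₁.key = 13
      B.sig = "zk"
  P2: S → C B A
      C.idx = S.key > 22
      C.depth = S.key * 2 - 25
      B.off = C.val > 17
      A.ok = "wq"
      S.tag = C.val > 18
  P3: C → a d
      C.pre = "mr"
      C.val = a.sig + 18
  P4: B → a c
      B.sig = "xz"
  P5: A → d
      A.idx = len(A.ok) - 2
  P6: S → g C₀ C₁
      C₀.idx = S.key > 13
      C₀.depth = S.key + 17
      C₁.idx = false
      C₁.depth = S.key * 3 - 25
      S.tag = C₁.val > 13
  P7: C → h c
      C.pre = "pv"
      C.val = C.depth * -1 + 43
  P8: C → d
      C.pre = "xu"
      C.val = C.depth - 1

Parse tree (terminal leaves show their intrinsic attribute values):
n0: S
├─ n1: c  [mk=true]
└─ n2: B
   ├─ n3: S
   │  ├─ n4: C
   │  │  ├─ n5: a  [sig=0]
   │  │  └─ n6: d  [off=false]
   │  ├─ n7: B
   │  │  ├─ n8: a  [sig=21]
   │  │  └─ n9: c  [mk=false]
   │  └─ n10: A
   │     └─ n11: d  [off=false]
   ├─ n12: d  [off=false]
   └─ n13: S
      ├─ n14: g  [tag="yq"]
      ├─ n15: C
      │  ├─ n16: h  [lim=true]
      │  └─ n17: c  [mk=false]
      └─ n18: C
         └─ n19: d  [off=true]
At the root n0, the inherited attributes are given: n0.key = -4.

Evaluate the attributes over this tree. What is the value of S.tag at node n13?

1. n0.key = -4  [given at root]
2. n1.mk = true  [terminal]
3. n2.off = false  [c.mk == false]
4. n3.key = 23  [23]
5. n4.idx = true  [S.key > 22]
6. n4.depth = 21  [S.key * 2 - 25]
7. n5.sig = 0  [terminal]
8. n6.off = false  [terminal]
9. n4.pre = "mr"  ["mr"]
10. n4.val = 18  [a.sig + 18]
11. n7.off = true  [C.val > 17]
12. n8.sig = 21  [terminal]
13. n9.mk = false  [terminal]
14. n7.sig = "xz"  ["xz"]
15. n10.ok = "wq"  ["wq"]
16. n11.off = false  [terminal]
17. n10.idx = 0  [len(A.ok) - 2]
18. n3.tag = false  [C.val > 18]
19. n12.off = false  [terminal]
20. n13.key = 13  [13]
21. n14.tag = "yq"  [terminal]
22. n15.idx = false  [S.key > 13]
23. n15.depth = 30  [S.key + 17]
24. n16.lim = true  [terminal]
25. n17.mk = false  [terminal]
26. n15.pre = "pv"  ["pv"]
27. n15.val = 13  [C.depth * -1 + 43]
28. n18.idx = false  [false]
29. n18.depth = 14  [S.key * 3 - 25]
30. n19.off = true  [terminal]
31. n18.pre = "xu"  ["xu"]
32. n18.val = 13  [C.depth - 1]
33. n13.tag = false  [C₁.val > 13]
34. n2.sig = "zk"  ["zk"]
35. n0.tag = true  [S.key > -5]

false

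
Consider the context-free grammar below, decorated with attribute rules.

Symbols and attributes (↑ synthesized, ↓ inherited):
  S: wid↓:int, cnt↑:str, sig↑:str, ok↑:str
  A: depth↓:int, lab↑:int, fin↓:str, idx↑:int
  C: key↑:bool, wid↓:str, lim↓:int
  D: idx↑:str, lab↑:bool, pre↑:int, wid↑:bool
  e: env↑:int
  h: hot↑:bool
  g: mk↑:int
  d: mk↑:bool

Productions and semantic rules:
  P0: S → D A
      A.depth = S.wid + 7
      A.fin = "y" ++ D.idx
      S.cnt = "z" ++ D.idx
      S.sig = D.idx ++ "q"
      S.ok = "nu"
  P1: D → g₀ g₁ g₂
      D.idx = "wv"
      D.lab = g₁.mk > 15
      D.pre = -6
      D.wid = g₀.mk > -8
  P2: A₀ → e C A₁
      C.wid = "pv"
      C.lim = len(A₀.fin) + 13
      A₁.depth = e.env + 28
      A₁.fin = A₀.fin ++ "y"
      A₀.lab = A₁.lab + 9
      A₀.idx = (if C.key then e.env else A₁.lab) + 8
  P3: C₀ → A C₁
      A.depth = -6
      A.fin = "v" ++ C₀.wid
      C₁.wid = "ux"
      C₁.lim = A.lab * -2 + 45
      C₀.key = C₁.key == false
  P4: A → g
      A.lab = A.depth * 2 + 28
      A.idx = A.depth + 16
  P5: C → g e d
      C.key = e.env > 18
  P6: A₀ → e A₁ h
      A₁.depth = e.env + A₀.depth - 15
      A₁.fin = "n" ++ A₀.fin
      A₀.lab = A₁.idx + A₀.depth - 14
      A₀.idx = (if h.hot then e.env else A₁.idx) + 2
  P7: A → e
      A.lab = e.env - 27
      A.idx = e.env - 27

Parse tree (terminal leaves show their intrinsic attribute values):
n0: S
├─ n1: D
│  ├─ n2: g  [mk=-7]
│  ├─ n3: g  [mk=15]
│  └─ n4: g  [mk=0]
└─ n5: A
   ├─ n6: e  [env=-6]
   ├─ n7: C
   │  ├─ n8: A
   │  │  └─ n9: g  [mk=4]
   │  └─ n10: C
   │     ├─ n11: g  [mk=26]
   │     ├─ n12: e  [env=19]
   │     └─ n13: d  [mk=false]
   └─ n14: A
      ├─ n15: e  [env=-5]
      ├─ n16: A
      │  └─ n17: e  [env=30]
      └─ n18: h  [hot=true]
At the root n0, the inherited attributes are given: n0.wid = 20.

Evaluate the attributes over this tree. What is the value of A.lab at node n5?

20

1. n0.wid = 20  [given at root]
2. n2.mk = -7  [terminal]
3. n3.mk = 15  [terminal]
4. n4.mk = 0  [terminal]
5. n1.idx = "wv"  ["wv"]
6. n1.lab = false  [g₁.mk > 15]
7. n1.pre = -6  [-6]
8. n1.wid = true  [g₀.mk > -8]
9. n5.depth = 27  [S.wid + 7]
10. n5.fin = "ywv"  ["y" ++ D.idx]
11. n6.env = -6  [terminal]
12. n7.wid = "pv"  ["pv"]
13. n7.lim = 16  [len(A₀.fin) + 13]
14. n8.depth = -6  [-6]
15. n8.fin = "vpv"  ["v" ++ C₀.wid]
16. n9.mk = 4  [terminal]
17. n8.lab = 16  [A.depth * 2 + 28]
18. n8.idx = 10  [A.depth + 16]
19. n10.wid = "ux"  ["ux"]
20. n10.lim = 13  [A.lab * -2 + 45]
21. n11.mk = 26  [terminal]
22. n12.env = 19  [terminal]
23. n13.mk = false  [terminal]
24. n10.key = true  [e.env > 18]
25. n7.key = false  [C₁.key == false]
26. n14.depth = 22  [e.env + 28]
27. n14.fin = "ywvy"  [A₀.fin ++ "y"]
28. n15.env = -5  [terminal]
29. n16.depth = 2  [e.env + A₀.depth - 15]
30. n16.fin = "nywvy"  ["n" ++ A₀.fin]
31. n17.env = 30  [terminal]
32. n16.lab = 3  [e.env - 27]
33. n16.idx = 3  [e.env - 27]
34. n18.hot = true  [terminal]
35. n14.lab = 11  [A₁.idx + A₀.depth - 14]
36. n14.idx = -3  [(if h.hot then e.env else A₁.idx) + 2]
37. n5.lab = 20  [A₁.lab + 9]
38. n5.idx = 19  [(if C.key then e.env else A₁.lab) + 8]
39. n0.cnt = "zwv"  ["z" ++ D.idx]
40. n0.sig = "wvq"  [D.idx ++ "q"]
41. n0.ok = "nu"  ["nu"]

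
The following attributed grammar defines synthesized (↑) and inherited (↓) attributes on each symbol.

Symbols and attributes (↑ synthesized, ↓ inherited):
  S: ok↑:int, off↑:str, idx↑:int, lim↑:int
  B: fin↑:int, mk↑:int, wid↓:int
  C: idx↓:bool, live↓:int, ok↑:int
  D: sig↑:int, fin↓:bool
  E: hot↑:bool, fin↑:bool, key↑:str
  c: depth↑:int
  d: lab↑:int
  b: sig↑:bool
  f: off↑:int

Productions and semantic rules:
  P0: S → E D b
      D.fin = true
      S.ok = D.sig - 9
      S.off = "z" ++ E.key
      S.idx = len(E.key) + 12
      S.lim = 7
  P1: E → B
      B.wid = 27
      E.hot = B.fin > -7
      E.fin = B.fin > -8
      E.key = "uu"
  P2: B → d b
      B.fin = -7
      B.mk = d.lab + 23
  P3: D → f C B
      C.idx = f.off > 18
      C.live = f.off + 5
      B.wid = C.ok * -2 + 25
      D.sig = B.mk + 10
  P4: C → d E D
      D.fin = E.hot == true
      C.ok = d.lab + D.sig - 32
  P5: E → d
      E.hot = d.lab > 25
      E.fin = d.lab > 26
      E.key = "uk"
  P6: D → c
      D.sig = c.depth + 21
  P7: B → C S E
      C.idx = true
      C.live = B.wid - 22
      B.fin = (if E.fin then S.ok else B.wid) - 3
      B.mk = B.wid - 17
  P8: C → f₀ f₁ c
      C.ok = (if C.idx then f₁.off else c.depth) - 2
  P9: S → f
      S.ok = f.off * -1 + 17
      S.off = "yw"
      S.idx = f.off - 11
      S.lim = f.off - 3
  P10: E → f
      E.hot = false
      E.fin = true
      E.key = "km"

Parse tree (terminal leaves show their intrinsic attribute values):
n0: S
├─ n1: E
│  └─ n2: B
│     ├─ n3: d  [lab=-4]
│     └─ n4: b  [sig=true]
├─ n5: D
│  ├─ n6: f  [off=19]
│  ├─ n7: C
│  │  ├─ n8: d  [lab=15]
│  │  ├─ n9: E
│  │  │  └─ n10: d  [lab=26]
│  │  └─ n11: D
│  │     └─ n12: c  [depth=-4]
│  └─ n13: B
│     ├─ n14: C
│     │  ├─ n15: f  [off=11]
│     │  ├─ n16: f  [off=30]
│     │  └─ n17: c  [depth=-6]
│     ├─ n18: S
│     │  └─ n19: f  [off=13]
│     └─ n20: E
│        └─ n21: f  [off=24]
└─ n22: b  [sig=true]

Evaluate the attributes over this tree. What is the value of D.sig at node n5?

1. n2.wid = 27  [27]
2. n3.lab = -4  [terminal]
3. n4.sig = true  [terminal]
4. n2.fin = -7  [-7]
5. n2.mk = 19  [d.lab + 23]
6. n1.hot = false  [B.fin > -7]
7. n1.fin = true  [B.fin > -8]
8. n1.key = "uu"  ["uu"]
9. n5.fin = true  [true]
10. n6.off = 19  [terminal]
11. n7.idx = true  [f.off > 18]
12. n7.live = 24  [f.off + 5]
13. n8.lab = 15  [terminal]
14. n10.lab = 26  [terminal]
15. n9.hot = true  [d.lab > 25]
16. n9.fin = false  [d.lab > 26]
17. n9.key = "uk"  ["uk"]
18. n11.fin = true  [E.hot == true]
19. n12.depth = -4  [terminal]
20. n11.sig = 17  [c.depth + 21]
21. n7.ok = 0  [d.lab + D.sig - 32]
22. n13.wid = 25  [C.ok * -2 + 25]
23. n14.idx = true  [true]
24. n14.live = 3  [B.wid - 22]
25. n15.off = 11  [terminal]
26. n16.off = 30  [terminal]
27. n17.depth = -6  [terminal]
28. n14.ok = 28  [(if C.idx then f₁.off else c.depth) - 2]
29. n19.off = 13  [terminal]
30. n18.ok = 4  [f.off * -1 + 17]
31. n18.off = "yw"  ["yw"]
32. n18.idx = 2  [f.off - 11]
33. n18.lim = 10  [f.off - 3]
34. n21.off = 24  [terminal]
35. n20.hot = false  [false]
36. n20.fin = true  [true]
37. n20.key = "km"  ["km"]
38. n13.fin = 1  [(if E.fin then S.ok else B.wid) - 3]
39. n13.mk = 8  [B.wid - 17]
40. n5.sig = 18  [B.mk + 10]
41. n22.sig = true  [terminal]
42. n0.ok = 9  [D.sig - 9]
43. n0.off = "zuu"  ["z" ++ E.key]
44. n0.idx = 14  [len(E.key) + 12]
45. n0.lim = 7  [7]

18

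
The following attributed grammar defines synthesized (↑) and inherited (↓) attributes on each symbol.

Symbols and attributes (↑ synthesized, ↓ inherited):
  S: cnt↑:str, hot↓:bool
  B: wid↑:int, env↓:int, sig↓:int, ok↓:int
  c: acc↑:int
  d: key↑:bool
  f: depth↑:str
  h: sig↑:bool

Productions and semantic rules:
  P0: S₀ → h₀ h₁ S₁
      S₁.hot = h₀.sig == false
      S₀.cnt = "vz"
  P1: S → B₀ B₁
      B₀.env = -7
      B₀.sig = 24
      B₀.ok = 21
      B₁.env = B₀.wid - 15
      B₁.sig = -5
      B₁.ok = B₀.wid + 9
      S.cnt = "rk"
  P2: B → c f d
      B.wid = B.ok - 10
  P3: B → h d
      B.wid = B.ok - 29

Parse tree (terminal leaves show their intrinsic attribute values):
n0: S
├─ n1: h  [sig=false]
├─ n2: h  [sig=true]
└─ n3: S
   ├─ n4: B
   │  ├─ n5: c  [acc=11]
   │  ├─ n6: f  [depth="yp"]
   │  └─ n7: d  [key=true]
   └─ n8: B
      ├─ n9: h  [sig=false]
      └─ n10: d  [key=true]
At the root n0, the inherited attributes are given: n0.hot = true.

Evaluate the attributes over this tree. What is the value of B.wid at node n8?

-9

1. n0.hot = true  [given at root]
2. n1.sig = false  [terminal]
3. n2.sig = true  [terminal]
4. n3.hot = true  [h₀.sig == false]
5. n4.env = -7  [-7]
6. n4.sig = 24  [24]
7. n4.ok = 21  [21]
8. n5.acc = 11  [terminal]
9. n6.depth = "yp"  [terminal]
10. n7.key = true  [terminal]
11. n4.wid = 11  [B.ok - 10]
12. n8.env = -4  [B₀.wid - 15]
13. n8.sig = -5  [-5]
14. n8.ok = 20  [B₀.wid + 9]
15. n9.sig = false  [terminal]
16. n10.key = true  [terminal]
17. n8.wid = -9  [B.ok - 29]
18. n3.cnt = "rk"  ["rk"]
19. n0.cnt = "vz"  ["vz"]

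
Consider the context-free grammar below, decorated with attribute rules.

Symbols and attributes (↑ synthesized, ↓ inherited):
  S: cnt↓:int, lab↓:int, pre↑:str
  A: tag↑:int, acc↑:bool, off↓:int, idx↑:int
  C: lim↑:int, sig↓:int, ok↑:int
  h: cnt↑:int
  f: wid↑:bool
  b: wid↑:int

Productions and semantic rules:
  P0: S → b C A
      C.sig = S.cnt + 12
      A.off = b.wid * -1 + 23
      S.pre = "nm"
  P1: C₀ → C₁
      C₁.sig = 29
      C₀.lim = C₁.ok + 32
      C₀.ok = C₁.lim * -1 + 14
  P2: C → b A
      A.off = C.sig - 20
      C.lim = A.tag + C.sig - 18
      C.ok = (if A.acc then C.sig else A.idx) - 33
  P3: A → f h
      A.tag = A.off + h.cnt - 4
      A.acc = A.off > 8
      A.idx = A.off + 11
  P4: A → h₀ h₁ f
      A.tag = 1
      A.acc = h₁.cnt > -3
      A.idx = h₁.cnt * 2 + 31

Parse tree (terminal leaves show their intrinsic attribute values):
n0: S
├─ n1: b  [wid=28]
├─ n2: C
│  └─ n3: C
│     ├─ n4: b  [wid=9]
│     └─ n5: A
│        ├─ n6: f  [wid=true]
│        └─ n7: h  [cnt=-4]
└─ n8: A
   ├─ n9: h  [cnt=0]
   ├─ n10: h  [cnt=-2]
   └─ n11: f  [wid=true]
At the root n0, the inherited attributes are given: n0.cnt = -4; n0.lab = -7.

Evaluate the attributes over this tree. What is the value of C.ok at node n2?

1. n0.cnt = -4  [given at root]
2. n0.lab = -7  [given at root]
3. n1.wid = 28  [terminal]
4. n2.sig = 8  [S.cnt + 12]
5. n3.sig = 29  [29]
6. n4.wid = 9  [terminal]
7. n5.off = 9  [C.sig - 20]
8. n6.wid = true  [terminal]
9. n7.cnt = -4  [terminal]
10. n5.tag = 1  [A.off + h.cnt - 4]
11. n5.acc = true  [A.off > 8]
12. n5.idx = 20  [A.off + 11]
13. n3.lim = 12  [A.tag + C.sig - 18]
14. n3.ok = -4  [(if A.acc then C.sig else A.idx) - 33]
15. n2.lim = 28  [C₁.ok + 32]
16. n2.ok = 2  [C₁.lim * -1 + 14]
17. n8.off = -5  [b.wid * -1 + 23]
18. n9.cnt = 0  [terminal]
19. n10.cnt = -2  [terminal]
20. n11.wid = true  [terminal]
21. n8.tag = 1  [1]
22. n8.acc = true  [h₁.cnt > -3]
23. n8.idx = 27  [h₁.cnt * 2 + 31]
24. n0.pre = "nm"  ["nm"]

2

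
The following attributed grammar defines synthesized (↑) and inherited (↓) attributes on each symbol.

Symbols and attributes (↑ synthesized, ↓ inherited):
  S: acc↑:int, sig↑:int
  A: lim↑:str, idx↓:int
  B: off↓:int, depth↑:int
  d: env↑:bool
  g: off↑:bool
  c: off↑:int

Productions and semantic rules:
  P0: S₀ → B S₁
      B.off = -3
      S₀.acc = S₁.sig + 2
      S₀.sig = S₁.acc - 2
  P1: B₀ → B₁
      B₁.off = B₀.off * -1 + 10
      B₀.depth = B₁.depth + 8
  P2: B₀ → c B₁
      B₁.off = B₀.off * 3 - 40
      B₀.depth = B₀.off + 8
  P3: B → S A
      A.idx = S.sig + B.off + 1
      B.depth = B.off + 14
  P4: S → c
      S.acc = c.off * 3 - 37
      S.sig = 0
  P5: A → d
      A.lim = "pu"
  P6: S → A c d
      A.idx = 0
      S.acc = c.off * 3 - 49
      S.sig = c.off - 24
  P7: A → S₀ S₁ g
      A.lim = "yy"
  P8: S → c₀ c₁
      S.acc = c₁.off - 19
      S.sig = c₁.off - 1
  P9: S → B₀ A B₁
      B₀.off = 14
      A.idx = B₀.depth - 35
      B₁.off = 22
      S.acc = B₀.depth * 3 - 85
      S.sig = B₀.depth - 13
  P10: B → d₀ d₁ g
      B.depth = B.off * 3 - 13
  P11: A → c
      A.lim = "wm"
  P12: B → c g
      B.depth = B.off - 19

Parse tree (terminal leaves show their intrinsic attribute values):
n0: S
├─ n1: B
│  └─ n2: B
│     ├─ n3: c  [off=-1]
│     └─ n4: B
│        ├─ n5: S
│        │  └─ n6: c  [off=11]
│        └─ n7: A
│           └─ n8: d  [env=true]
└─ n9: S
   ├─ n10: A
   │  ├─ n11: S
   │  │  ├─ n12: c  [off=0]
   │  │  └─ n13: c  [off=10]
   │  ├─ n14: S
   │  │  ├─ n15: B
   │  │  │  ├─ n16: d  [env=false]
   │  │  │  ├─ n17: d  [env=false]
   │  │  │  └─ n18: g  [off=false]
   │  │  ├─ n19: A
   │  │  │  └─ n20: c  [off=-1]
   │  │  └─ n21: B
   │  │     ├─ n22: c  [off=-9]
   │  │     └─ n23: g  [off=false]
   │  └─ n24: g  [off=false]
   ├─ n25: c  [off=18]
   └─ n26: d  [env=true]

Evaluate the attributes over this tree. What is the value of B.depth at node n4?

13

1. n1.off = -3  [-3]
2. n2.off = 13  [B₀.off * -1 + 10]
3. n3.off = -1  [terminal]
4. n4.off = -1  [B₀.off * 3 - 40]
5. n6.off = 11  [terminal]
6. n5.acc = -4  [c.off * 3 - 37]
7. n5.sig = 0  [0]
8. n7.idx = 0  [S.sig + B.off + 1]
9. n8.env = true  [terminal]
10. n7.lim = "pu"  ["pu"]
11. n4.depth = 13  [B.off + 14]
12. n2.depth = 21  [B₀.off + 8]
13. n1.depth = 29  [B₁.depth + 8]
14. n10.idx = 0  [0]
15. n12.off = 0  [terminal]
16. n13.off = 10  [terminal]
17. n11.acc = -9  [c₁.off - 19]
18. n11.sig = 9  [c₁.off - 1]
19. n15.off = 14  [14]
20. n16.env = false  [terminal]
21. n17.env = false  [terminal]
22. n18.off = false  [terminal]
23. n15.depth = 29  [B.off * 3 - 13]
24. n19.idx = -6  [B₀.depth - 35]
25. n20.off = -1  [terminal]
26. n19.lim = "wm"  ["wm"]
27. n21.off = 22  [22]
28. n22.off = -9  [terminal]
29. n23.off = false  [terminal]
30. n21.depth = 3  [B.off - 19]
31. n14.acc = 2  [B₀.depth * 3 - 85]
32. n14.sig = 16  [B₀.depth - 13]
33. n24.off = false  [terminal]
34. n10.lim = "yy"  ["yy"]
35. n25.off = 18  [terminal]
36. n26.env = true  [terminal]
37. n9.acc = 5  [c.off * 3 - 49]
38. n9.sig = -6  [c.off - 24]
39. n0.acc = -4  [S₁.sig + 2]
40. n0.sig = 3  [S₁.acc - 2]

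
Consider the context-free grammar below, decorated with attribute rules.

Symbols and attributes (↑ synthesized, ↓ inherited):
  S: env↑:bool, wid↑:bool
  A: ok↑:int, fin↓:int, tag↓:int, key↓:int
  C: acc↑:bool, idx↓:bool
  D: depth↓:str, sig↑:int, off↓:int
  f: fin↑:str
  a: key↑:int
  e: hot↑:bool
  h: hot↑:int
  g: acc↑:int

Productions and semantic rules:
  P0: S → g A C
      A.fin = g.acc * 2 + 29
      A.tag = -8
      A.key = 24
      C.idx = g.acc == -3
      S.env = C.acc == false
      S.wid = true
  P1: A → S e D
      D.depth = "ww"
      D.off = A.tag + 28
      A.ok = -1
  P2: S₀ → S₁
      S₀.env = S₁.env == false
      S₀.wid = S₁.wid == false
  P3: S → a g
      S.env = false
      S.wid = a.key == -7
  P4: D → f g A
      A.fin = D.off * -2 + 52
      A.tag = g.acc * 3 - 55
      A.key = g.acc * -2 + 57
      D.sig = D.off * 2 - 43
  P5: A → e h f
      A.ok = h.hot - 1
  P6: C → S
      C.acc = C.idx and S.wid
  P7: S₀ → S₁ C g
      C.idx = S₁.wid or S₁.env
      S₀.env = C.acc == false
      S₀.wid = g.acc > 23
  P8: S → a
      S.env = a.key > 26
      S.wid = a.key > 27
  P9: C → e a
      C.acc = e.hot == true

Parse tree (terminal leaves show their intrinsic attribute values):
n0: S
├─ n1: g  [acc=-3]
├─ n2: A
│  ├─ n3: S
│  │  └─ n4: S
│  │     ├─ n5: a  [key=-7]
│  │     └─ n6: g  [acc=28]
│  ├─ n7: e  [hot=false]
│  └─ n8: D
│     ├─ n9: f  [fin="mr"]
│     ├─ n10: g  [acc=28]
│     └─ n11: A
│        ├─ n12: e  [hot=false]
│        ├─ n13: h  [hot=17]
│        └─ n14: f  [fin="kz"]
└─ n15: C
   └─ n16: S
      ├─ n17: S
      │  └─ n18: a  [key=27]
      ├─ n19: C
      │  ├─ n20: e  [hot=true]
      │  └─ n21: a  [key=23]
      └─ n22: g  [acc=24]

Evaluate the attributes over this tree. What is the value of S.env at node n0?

1. n1.acc = -3  [terminal]
2. n2.fin = 23  [g.acc * 2 + 29]
3. n2.tag = -8  [-8]
4. n2.key = 24  [24]
5. n5.key = -7  [terminal]
6. n6.acc = 28  [terminal]
7. n4.env = false  [false]
8. n4.wid = true  [a.key == -7]
9. n3.env = true  [S₁.env == false]
10. n3.wid = false  [S₁.wid == false]
11. n7.hot = false  [terminal]
12. n8.depth = "ww"  ["ww"]
13. n8.off = 20  [A.tag + 28]
14. n9.fin = "mr"  [terminal]
15. n10.acc = 28  [terminal]
16. n11.fin = 12  [D.off * -2 + 52]
17. n11.tag = 29  [g.acc * 3 - 55]
18. n11.key = 1  [g.acc * -2 + 57]
19. n12.hot = false  [terminal]
20. n13.hot = 17  [terminal]
21. n14.fin = "kz"  [terminal]
22. n11.ok = 16  [h.hot - 1]
23. n8.sig = -3  [D.off * 2 - 43]
24. n2.ok = -1  [-1]
25. n15.idx = true  [g.acc == -3]
26. n18.key = 27  [terminal]
27. n17.env = true  [a.key > 26]
28. n17.wid = false  [a.key > 27]
29. n19.idx = true  [S₁.wid or S₁.env]
30. n20.hot = true  [terminal]
31. n21.key = 23  [terminal]
32. n19.acc = true  [e.hot == true]
33. n22.acc = 24  [terminal]
34. n16.env = false  [C.acc == false]
35. n16.wid = true  [g.acc > 23]
36. n15.acc = true  [C.idx and S.wid]
37. n0.env = false  [C.acc == false]
38. n0.wid = true  [true]

false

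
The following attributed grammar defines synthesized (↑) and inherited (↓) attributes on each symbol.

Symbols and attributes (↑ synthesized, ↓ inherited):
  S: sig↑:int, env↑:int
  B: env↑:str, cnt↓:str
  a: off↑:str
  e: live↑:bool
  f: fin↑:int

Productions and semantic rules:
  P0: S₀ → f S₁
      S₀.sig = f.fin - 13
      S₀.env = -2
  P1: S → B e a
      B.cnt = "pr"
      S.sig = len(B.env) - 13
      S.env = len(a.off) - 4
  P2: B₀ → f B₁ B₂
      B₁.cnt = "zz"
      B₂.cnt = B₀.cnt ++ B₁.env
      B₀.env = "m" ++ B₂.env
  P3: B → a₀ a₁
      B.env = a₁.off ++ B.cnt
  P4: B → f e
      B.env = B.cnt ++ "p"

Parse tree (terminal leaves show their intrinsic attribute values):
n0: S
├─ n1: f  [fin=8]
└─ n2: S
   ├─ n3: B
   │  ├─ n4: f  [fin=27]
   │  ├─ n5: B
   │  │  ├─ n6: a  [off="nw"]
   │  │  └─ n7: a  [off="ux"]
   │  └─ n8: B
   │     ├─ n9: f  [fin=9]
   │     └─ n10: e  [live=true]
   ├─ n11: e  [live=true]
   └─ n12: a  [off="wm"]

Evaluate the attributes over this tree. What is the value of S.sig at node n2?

1. n1.fin = 8  [terminal]
2. n3.cnt = "pr"  ["pr"]
3. n4.fin = 27  [terminal]
4. n5.cnt = "zz"  ["zz"]
5. n6.off = "nw"  [terminal]
6. n7.off = "ux"  [terminal]
7. n5.env = "uxzz"  [a₁.off ++ B.cnt]
8. n8.cnt = "pruxzz"  [B₀.cnt ++ B₁.env]
9. n9.fin = 9  [terminal]
10. n10.live = true  [terminal]
11. n8.env = "pruxzzp"  [B.cnt ++ "p"]
12. n3.env = "mpruxzzp"  ["m" ++ B₂.env]
13. n11.live = true  [terminal]
14. n12.off = "wm"  [terminal]
15. n2.sig = -5  [len(B.env) - 13]
16. n2.env = -2  [len(a.off) - 4]
17. n0.sig = -5  [f.fin - 13]
18. n0.env = -2  [-2]

-5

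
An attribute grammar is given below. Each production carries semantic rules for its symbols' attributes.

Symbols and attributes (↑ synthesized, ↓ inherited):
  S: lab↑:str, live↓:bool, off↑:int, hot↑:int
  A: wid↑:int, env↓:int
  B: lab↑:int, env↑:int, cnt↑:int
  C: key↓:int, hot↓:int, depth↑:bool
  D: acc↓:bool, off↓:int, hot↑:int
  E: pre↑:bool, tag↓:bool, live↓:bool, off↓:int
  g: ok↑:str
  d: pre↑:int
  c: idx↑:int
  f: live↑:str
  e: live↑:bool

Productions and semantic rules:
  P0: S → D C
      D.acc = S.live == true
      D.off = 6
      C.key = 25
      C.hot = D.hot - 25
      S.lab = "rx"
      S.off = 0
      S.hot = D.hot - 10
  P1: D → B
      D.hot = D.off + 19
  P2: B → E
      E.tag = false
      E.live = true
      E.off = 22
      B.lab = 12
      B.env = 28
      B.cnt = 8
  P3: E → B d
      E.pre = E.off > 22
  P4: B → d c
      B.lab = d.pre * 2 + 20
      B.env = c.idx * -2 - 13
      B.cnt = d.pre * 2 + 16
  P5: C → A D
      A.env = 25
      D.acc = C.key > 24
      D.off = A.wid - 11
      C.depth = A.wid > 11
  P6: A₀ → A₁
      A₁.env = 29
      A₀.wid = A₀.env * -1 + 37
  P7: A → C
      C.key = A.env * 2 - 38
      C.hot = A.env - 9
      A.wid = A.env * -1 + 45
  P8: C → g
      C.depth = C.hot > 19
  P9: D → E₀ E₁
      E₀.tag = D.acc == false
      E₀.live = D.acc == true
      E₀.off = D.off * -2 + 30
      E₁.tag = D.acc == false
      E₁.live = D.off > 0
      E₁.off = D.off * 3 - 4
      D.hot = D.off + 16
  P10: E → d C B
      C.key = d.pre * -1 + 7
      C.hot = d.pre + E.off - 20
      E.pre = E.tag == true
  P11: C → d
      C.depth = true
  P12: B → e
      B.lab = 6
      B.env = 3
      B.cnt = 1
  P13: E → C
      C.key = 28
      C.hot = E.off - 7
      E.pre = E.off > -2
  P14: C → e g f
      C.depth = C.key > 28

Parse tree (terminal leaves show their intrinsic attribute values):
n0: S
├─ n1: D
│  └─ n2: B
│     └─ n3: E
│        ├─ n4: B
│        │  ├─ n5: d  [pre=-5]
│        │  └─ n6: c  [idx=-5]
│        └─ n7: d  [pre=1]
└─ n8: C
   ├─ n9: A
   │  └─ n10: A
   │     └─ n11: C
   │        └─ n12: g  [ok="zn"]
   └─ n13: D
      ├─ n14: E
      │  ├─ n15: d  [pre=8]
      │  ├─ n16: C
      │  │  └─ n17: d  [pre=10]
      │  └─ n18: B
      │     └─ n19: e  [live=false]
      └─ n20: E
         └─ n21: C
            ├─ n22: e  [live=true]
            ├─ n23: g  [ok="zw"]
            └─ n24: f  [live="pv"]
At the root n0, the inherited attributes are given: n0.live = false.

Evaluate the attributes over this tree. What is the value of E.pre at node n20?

true

1. n0.live = false  [given at root]
2. n1.acc = false  [S.live == true]
3. n1.off = 6  [6]
4. n3.tag = false  [false]
5. n3.live = true  [true]
6. n3.off = 22  [22]
7. n5.pre = -5  [terminal]
8. n6.idx = -5  [terminal]
9. n4.lab = 10  [d.pre * 2 + 20]
10. n4.env = -3  [c.idx * -2 - 13]
11. n4.cnt = 6  [d.pre * 2 + 16]
12. n7.pre = 1  [terminal]
13. n3.pre = false  [E.off > 22]
14. n2.lab = 12  [12]
15. n2.env = 28  [28]
16. n2.cnt = 8  [8]
17. n1.hot = 25  [D.off + 19]
18. n8.key = 25  [25]
19. n8.hot = 0  [D.hot - 25]
20. n9.env = 25  [25]
21. n10.env = 29  [29]
22. n11.key = 20  [A.env * 2 - 38]
23. n11.hot = 20  [A.env - 9]
24. n12.ok = "zn"  [terminal]
25. n11.depth = true  [C.hot > 19]
26. n10.wid = 16  [A.env * -1 + 45]
27. n9.wid = 12  [A₀.env * -1 + 37]
28. n13.acc = true  [C.key > 24]
29. n13.off = 1  [A.wid - 11]
30. n14.tag = false  [D.acc == false]
31. n14.live = true  [D.acc == true]
32. n14.off = 28  [D.off * -2 + 30]
33. n15.pre = 8  [terminal]
34. n16.key = -1  [d.pre * -1 + 7]
35. n16.hot = 16  [d.pre + E.off - 20]
36. n17.pre = 10  [terminal]
37. n16.depth = true  [true]
38. n19.live = false  [terminal]
39. n18.lab = 6  [6]
40. n18.env = 3  [3]
41. n18.cnt = 1  [1]
42. n14.pre = false  [E.tag == true]
43. n20.tag = false  [D.acc == false]
44. n20.live = true  [D.off > 0]
45. n20.off = -1  [D.off * 3 - 4]
46. n21.key = 28  [28]
47. n21.hot = -8  [E.off - 7]
48. n22.live = true  [terminal]
49. n23.ok = "zw"  [terminal]
50. n24.live = "pv"  [terminal]
51. n21.depth = false  [C.key > 28]
52. n20.pre = true  [E.off > -2]
53. n13.hot = 17  [D.off + 16]
54. n8.depth = true  [A.wid > 11]
55. n0.lab = "rx"  ["rx"]
56. n0.off = 0  [0]
57. n0.hot = 15  [D.hot - 10]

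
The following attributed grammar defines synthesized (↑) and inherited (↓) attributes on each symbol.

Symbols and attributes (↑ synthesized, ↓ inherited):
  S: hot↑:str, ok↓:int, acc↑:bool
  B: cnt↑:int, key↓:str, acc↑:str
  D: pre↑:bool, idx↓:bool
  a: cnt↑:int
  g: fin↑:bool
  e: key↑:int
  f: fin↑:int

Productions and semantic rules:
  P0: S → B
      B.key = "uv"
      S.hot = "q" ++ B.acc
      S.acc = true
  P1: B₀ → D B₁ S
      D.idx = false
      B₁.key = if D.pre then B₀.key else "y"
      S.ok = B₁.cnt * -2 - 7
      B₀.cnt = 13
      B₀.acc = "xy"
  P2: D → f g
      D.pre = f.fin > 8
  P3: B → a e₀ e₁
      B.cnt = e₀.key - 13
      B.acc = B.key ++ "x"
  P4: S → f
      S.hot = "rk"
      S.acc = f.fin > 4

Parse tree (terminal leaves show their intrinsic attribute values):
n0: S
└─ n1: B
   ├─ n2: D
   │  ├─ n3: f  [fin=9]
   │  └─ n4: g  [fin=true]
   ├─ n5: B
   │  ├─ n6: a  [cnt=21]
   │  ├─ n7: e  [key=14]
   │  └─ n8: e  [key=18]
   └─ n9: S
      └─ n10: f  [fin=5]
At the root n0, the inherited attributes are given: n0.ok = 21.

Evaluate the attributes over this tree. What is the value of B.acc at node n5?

1. n0.ok = 21  [given at root]
2. n1.key = "uv"  ["uv"]
3. n2.idx = false  [false]
4. n3.fin = 9  [terminal]
5. n4.fin = true  [terminal]
6. n2.pre = true  [f.fin > 8]
7. n5.key = "uv"  [if D.pre then B₀.key else "y"]
8. n6.cnt = 21  [terminal]
9. n7.key = 14  [terminal]
10. n8.key = 18  [terminal]
11. n5.cnt = 1  [e₀.key - 13]
12. n5.acc = "uvx"  [B.key ++ "x"]
13. n9.ok = -9  [B₁.cnt * -2 - 7]
14. n10.fin = 5  [terminal]
15. n9.hot = "rk"  ["rk"]
16. n9.acc = true  [f.fin > 4]
17. n1.cnt = 13  [13]
18. n1.acc = "xy"  ["xy"]
19. n0.hot = "qxy"  ["q" ++ B.acc]
20. n0.acc = true  [true]

"uvx"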